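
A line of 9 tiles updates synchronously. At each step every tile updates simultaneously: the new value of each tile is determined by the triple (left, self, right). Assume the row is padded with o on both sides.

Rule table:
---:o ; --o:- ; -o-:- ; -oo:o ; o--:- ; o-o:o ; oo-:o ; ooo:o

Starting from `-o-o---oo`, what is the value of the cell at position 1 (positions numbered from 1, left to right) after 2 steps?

step 1: o-o--o-oo
step 2: oo----ooo
position 1 holds o

o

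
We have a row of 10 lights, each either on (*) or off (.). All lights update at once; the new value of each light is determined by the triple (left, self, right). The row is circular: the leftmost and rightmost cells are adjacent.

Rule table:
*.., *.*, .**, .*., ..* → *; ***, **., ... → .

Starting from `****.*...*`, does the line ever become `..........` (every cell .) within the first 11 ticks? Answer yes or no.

....***.**
*..**..**.
****.***.*
....**..**
*..**.***.
****.**..*
....**.***
*..**.**..
****.**.**
....**.**.
...**.**.*
tick 11 is ...**.**.*, still not uniform .

no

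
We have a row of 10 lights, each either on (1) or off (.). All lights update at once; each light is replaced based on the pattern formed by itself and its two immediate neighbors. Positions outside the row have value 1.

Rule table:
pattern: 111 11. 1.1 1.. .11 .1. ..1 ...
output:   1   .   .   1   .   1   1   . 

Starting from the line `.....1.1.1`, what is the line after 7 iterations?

1...11.1..
.1.1...111
.1.11.1.11
.1....1..1
.11..1111.
...11.11..
1.1.....11

1.1.....11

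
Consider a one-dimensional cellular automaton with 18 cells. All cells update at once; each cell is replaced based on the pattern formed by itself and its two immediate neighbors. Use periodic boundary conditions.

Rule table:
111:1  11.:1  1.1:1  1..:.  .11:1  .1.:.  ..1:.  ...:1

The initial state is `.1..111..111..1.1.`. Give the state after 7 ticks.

....111..111...1..
111.111..111.1...1
1111111..1111..1.1
1111111..1111...11
1111111..1111.1.11
1111111..11111.111
1111111..111111111

1111111..111111111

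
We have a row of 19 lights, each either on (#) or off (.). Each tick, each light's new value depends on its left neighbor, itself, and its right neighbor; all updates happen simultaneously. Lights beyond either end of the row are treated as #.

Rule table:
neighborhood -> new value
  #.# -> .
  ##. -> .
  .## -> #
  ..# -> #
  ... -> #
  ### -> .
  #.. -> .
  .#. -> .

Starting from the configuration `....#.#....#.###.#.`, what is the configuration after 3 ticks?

...###....##..##...

.###....###..#.....
.#...####...#..####
...###....##..##...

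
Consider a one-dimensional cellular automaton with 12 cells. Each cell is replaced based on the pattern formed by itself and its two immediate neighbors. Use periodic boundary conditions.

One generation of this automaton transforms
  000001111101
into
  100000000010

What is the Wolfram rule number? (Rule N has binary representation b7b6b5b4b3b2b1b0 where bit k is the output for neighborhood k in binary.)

position 6: 111 → 0  (bit 7 = 0)
position 9: 110 → 0  (bit 6 = 0)
position 10: 101 → 1  (bit 5 = 1)
position 0: 100 → 1  (bit 4 = 1)
position 5: 011 → 0  (bit 3 = 0)
position 11: 010 → 0  (bit 2 = 0)
position 4: 001 → 0  (bit 1 = 0)
position 1: 000 → 0  (bit 0 = 0)
bits b7..b0 = 00110000 = 48

48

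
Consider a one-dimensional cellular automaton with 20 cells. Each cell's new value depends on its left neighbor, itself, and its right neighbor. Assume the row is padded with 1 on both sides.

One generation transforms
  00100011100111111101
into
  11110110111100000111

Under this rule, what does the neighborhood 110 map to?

At position 8 the neighborhood is 110; the next row has 1 there.

1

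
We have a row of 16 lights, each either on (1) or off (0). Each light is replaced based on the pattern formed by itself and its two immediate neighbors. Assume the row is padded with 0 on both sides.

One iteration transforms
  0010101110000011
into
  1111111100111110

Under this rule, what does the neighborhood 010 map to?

1

At position 2 the neighborhood is 010; the next row has 1 there.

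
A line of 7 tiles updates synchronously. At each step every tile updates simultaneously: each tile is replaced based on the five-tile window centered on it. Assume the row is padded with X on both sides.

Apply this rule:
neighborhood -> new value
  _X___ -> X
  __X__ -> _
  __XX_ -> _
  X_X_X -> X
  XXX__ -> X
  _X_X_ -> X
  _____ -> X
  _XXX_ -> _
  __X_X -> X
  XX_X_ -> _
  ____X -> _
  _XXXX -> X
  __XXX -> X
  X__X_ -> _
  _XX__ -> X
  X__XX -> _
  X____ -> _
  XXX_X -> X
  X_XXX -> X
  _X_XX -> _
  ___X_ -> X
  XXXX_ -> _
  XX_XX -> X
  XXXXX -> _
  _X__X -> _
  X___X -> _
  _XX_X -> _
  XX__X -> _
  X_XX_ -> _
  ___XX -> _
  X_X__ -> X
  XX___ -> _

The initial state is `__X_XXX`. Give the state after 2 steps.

__X___X

__X_XX_
__X___X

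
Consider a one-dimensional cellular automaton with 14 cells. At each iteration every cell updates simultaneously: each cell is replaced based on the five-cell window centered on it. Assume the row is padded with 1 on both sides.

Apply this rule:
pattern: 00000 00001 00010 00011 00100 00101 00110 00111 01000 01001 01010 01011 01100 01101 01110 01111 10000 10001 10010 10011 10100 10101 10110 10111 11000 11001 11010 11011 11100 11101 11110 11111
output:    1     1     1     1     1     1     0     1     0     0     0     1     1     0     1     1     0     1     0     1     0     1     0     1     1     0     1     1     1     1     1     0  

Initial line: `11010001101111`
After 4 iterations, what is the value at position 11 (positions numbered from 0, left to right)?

0

11100110011100
01101010111101
10011011111111
10100111000000
position 11 holds 0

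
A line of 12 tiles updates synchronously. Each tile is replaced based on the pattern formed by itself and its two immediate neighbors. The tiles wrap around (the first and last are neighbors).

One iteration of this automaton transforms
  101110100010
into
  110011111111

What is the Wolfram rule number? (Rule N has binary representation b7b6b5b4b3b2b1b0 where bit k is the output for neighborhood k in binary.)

119

position 3: 111 → 0  (bit 7 = 0)
position 4: 110 → 1  (bit 6 = 1)
position 1: 101 → 1  (bit 5 = 1)
position 7: 100 → 1  (bit 4 = 1)
position 2: 011 → 0  (bit 3 = 0)
position 0: 010 → 1  (bit 2 = 1)
position 9: 001 → 1  (bit 1 = 1)
position 8: 000 → 1  (bit 0 = 1)
bits b7..b0 = 01110111 = 119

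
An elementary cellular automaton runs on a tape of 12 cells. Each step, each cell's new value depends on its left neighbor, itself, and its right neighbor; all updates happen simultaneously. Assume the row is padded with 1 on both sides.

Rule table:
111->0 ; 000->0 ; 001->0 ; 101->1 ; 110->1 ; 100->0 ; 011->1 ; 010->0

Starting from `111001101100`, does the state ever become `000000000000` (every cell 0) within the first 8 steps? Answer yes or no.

001001111100
000001000100
000000000000
all cells are 0 at step 3

yes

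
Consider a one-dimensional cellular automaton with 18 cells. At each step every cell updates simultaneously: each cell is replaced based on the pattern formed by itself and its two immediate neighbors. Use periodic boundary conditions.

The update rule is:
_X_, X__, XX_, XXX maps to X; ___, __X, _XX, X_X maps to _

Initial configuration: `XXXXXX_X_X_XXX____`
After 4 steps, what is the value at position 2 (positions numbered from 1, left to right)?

_

_XXXXX_X_X__XXX___
__XXXX_X_XX__XXX__
___XXX_X__XX__XXX_
____XX_XX__XX__XXX
position 2 holds _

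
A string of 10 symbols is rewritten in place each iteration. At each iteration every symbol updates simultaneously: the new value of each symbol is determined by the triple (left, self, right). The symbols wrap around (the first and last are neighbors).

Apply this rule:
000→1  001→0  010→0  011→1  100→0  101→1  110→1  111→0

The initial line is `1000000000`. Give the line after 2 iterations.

0011111110
1010000010

1010000010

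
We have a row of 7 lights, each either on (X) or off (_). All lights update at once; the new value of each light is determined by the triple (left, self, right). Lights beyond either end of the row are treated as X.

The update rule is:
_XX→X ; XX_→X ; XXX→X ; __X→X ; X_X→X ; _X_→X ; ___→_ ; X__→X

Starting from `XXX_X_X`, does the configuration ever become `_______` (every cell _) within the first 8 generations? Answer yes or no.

no

generation 1: XXXXXXX
generation 2: XXXXXXX  (fixed point — unchanged through generation 8)
generation 8 is XXXXXXX, still not uniform _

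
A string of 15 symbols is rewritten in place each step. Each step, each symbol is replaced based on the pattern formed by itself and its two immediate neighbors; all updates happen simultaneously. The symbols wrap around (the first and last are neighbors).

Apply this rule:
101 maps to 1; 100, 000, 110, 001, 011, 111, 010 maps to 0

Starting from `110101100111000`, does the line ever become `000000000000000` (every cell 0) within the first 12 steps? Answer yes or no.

yes

step 1: 001010000000000
step 2: 000100000000000
step 3: 000000000000000
all cells are 0 at step 3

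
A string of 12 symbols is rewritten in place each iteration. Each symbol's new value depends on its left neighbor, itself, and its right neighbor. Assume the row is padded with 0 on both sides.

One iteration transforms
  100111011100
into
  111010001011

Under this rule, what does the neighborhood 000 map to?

At position 11 the neighborhood is 000; the next row has 1 there.

1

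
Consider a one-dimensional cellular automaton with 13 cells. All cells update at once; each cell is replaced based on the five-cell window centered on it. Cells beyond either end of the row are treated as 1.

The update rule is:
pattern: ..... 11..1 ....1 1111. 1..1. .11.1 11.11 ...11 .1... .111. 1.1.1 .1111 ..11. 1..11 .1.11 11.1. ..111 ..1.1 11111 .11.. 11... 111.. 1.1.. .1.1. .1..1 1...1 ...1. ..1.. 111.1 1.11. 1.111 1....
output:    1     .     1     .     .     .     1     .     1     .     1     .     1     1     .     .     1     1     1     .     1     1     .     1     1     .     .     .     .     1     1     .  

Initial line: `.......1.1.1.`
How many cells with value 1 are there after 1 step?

10

1.1111.11111.
count of 1: 10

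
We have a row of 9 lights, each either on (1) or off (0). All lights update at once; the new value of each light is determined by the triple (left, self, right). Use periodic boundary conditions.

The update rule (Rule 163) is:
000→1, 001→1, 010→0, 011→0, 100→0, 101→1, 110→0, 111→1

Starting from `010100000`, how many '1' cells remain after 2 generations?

5

101001111
010010111
count of 1: 5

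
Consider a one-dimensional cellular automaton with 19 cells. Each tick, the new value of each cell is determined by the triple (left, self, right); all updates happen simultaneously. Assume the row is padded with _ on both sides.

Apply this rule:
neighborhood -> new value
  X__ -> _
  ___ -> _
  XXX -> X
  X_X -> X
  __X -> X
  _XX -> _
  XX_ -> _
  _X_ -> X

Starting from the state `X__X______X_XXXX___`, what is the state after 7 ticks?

___XXXXXX__________

tick 1: X_XX_____XXX_XX____
tick 2: XX______X_X_X______
tick 3: _______XXXXXX______
tick 4: ______X_XXXX_______
tick 5: _____XXX_XX________
tick 6: ____X_X_X__________
tick 7: ___XXXXXX__________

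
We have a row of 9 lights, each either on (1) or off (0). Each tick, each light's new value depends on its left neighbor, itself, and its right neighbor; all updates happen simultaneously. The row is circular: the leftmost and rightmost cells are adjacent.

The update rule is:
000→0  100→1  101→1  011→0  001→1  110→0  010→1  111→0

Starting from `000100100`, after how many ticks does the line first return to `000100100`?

4

001111110
010000001
111000011
000100100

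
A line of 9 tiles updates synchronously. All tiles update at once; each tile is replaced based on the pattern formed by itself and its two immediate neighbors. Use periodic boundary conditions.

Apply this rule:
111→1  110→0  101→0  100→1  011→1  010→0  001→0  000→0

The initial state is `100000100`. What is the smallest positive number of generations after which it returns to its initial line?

010000010
001000001
100100000
010010000
001001000
000100100
000010010
000001001
100000100

9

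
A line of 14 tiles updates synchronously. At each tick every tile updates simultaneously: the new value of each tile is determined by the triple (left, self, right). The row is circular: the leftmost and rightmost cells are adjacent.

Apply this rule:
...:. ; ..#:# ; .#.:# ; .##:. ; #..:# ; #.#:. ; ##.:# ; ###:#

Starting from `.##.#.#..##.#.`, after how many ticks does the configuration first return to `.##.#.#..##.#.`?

14

#.#.#.###.#.##
#.#.#..##.#..#
#.#.###.#.###.
#.#..##.#..##.
#.###.#.###.#.
#..##.#..##.#.
###.#.###.#.#.
.##.#..##.#.#.
#.#.###.#.#.##
#.#..##.#.#..#
#.###.#.#.###.
#..##.#.#..##.
###.#.#.###.#.
.##.#.#..##.#.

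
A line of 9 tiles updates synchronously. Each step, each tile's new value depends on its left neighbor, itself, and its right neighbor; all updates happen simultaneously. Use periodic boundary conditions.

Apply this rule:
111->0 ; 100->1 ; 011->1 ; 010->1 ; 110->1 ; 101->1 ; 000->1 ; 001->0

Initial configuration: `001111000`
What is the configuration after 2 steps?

step 1: 101001111
step 2: 111101000

111101000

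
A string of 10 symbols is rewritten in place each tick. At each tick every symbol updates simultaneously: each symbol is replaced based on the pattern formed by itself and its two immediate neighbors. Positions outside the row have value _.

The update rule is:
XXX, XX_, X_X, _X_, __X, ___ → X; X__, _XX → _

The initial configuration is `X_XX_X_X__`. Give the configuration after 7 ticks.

XX_XX_XX_X

tick 1: XX_XXXXX_X
tick 2: _XX_XXXXXX
tick 3: X_XX_XXXXX
tick 4: XX_XX_XXXX
tick 5: _XX_XX_XXX
tick 6: X_XX_XX_XX
tick 7: XX_XX_XX_X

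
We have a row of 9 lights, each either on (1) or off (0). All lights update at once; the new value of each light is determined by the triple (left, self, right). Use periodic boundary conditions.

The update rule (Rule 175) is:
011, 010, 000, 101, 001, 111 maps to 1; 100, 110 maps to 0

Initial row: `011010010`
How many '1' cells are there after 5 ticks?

6

110110110
101101101
011011011
110110110  (repeats tick 1; period 3)
tick 5: 101101101
count of 1: 6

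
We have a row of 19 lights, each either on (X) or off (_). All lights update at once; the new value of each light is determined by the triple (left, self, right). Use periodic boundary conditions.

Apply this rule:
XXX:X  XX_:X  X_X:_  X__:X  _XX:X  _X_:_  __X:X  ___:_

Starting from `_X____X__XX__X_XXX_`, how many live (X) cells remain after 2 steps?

step 1: X_X__X_XXXXXX__XXXX
step 2: X__XX__XXXXXXXXXXXX
count of X: 15

15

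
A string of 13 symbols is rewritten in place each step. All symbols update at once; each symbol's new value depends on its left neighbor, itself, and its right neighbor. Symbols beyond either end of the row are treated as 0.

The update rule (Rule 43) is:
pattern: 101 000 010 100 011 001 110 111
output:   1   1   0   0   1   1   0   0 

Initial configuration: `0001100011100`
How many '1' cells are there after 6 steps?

5

1111001110001
1000011000110
0011110011100
1110000110001
1000111100110
0011100001100
count of 1: 5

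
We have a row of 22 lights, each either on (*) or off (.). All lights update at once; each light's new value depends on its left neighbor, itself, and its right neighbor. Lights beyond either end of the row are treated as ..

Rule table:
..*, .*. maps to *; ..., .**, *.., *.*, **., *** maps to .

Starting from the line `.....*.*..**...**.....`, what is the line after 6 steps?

...*...*..............

....**.*.*....*.......
...*...*.*...**.......
..**..**.*..*.........
.*...*...*.**.........
**..**..**............
...*...*..............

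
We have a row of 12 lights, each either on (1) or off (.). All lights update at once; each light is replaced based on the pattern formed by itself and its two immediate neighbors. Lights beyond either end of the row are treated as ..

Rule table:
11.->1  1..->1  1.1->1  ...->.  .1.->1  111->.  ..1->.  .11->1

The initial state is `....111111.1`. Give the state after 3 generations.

....111..111

generation 1: ....1....111
generation 2: ....11...1.1
generation 3: ....111..111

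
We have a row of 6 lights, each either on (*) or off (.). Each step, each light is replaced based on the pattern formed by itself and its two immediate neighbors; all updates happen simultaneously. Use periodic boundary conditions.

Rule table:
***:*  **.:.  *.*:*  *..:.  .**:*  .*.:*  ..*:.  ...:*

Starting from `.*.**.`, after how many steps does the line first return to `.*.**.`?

.***..
.**..*
**...*
*..*.*
...***
.*.**.

6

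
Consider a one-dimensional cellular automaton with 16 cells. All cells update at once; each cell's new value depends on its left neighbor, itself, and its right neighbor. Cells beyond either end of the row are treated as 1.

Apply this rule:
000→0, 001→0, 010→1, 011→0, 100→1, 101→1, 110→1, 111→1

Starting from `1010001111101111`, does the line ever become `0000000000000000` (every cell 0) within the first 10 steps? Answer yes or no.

no

step 1: 1111000111110111
step 2: 1111100011111011
step 3: 1111110001111101
step 4: 1111111000111110
step 5: 1111111100011111
step 6: 1111111110001111
step 7: 1111111111000111
step 8: 1111111111100011
step 9: 1111111111110001
step 10: 1111111111111000
step 10 is 1111111111111000, still not uniform 0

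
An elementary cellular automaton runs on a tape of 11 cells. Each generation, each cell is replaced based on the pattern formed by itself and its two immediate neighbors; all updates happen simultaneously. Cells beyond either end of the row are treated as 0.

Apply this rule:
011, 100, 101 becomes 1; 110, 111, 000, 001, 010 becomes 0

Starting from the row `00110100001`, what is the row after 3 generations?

00001010100

00101010000
00010101000
00001010100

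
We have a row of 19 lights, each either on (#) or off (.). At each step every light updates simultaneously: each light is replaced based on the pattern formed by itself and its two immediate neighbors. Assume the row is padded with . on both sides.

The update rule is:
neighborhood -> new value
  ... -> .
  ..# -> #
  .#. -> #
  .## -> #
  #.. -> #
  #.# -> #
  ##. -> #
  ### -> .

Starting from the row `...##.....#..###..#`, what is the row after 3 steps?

###########.##.####

step 1: ..####...#####.####
step 2: .##..##.##...###..#
step 3: ###########.##.####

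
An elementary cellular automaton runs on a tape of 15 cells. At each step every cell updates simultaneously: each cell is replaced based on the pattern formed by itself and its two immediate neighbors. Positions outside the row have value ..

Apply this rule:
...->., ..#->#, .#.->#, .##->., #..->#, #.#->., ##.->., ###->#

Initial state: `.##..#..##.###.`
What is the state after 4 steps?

###.####.#.#.##

#..#####....#.#
###.###.#..##.#
.#...#..###...#
###.####.#.#.##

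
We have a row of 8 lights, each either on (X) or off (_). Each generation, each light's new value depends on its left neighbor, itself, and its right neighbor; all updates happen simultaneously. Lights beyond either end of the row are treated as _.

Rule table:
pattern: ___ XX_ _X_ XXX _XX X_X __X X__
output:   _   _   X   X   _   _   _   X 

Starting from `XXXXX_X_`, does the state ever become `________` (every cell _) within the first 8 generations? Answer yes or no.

no

_XXX__XX
__X_X___
__X_XX__
__X___X_
__XX__XX
____X___
____XX__
______X_
generation 8 is ______X_, still not uniform _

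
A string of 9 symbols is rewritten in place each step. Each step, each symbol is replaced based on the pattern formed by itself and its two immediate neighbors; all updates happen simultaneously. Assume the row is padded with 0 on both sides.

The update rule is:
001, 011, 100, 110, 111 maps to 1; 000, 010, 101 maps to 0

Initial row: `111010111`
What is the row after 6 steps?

111101111

111000111
111101111
111101111  (fixed point — unchanged through step 6)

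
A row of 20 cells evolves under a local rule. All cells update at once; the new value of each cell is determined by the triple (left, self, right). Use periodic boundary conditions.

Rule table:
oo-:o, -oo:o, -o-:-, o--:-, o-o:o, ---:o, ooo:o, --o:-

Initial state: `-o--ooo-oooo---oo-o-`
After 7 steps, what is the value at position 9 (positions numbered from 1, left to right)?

step 1: ----oooooooo-o-ooo--
step 2: ooo-ooooooooo-oooo-o
step 3: oooooooooooooooooooo
step 4: oooooooooooooooooooo  (fixed point — unchanged through step 7)
position 9 holds o

o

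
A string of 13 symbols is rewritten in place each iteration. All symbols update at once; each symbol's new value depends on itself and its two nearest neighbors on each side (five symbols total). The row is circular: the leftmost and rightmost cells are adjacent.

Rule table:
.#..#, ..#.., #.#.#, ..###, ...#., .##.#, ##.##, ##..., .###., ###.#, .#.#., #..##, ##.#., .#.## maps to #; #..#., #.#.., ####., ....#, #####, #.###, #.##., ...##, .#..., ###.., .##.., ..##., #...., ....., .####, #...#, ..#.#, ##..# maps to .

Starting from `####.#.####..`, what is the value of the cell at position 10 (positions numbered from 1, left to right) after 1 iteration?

iteration 1: #..####.....#
position 10 holds .

.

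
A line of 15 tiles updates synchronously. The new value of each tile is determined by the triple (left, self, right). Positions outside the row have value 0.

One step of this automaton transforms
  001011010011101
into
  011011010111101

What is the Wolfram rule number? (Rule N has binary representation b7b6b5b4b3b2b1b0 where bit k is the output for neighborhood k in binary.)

position 11: 111 → 1  (bit 7 = 1)
position 5: 110 → 1  (bit 6 = 1)
position 3: 101 → 0  (bit 5 = 0)
position 8: 100 → 0  (bit 4 = 0)
position 4: 011 → 1  (bit 3 = 1)
position 2: 010 → 1  (bit 2 = 1)
position 1: 001 → 1  (bit 1 = 1)
position 0: 000 → 0  (bit 0 = 0)
bits b7..b0 = 11001110 = 206

206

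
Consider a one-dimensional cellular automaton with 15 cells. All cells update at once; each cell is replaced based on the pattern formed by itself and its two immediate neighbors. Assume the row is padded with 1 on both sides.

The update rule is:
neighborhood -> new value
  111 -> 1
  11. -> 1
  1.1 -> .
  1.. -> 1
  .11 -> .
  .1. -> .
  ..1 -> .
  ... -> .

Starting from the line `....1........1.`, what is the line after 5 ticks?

11111....1.....

1....1.........
11....1........
111....1.......
1111....1......
11111....1.....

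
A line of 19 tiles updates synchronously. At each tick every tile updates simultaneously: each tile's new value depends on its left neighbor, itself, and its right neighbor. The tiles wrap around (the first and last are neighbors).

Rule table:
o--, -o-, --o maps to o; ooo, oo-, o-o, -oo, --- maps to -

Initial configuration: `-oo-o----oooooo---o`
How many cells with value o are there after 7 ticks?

8

----oo--o------o-oo
o--o--oooo----oo---
oooooo----o--o--o-o
------o--oooooooo--
-----oooo--------o-
----o----o------ooo
o--ooo--ooo----o---
count of o: 8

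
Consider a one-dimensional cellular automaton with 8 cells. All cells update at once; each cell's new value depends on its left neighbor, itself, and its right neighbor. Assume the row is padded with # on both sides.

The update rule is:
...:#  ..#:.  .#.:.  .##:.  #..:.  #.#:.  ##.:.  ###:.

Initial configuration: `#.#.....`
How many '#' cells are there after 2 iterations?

2

....###.
.##.....
count of #: 2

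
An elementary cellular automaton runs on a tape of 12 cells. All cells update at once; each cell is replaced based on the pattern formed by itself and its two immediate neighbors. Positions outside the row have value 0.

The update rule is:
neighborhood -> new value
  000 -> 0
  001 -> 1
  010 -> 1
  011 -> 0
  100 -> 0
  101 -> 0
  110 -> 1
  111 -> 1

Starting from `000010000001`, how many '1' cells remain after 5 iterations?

000110000011
001010000101
011010001101
101010010101
101010110101
count of 1: 7

7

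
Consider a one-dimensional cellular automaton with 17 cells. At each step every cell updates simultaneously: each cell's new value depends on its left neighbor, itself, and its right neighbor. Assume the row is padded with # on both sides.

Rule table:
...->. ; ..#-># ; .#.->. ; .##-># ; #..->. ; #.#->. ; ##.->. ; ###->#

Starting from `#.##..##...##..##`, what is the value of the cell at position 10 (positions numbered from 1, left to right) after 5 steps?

.

step 1: ..#..##...##..###
step 2: .#..##...##..####
step 3: ...##...##..#####
step 4: ..##...##..######
step 5: .##...##..#######
position 10 holds .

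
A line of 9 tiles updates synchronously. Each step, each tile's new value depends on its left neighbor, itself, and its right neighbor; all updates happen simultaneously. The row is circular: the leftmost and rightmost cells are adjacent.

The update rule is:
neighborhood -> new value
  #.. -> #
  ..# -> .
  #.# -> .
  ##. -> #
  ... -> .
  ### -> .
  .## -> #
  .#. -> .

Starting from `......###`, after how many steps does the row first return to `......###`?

18

step 1: #.....#.#
step 2: ##......#
step 3: .##.....#
step 4: .###.....
step 5: .#.##....
step 6: ...###...
step 7: ...#.##..
step 8: .....###.
step 9: .....#.##
step 10: #......##
step 11: ##.....#.
step 12: ###......
step 13: #.##.....
step 14: ..###....
step 15: ..#.##...
step 16: ....###..
step 17: ....#.##.
step 18: ......###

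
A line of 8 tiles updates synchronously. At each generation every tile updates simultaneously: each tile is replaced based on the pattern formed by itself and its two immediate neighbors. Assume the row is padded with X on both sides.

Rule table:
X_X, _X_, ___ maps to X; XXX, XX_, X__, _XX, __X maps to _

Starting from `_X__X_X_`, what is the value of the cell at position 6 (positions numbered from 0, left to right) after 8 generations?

generation 1: XX__XXXX
generation 2: ________
generation 3: _XXXXXX_
generation 4: X______X
generation 5: __XXXX__
generation 6: ________  (repeats generation 2; period 4)
generation 8: X______X
position 6 holds _

_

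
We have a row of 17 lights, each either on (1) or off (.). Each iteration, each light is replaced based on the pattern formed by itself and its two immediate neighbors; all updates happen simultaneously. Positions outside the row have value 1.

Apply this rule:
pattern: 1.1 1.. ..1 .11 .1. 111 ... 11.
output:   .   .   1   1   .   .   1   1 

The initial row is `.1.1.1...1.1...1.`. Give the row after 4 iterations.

.......11....11..
.11111111.11111.1
.1......1.1...1.1
...11111....11..1

...11111....11..1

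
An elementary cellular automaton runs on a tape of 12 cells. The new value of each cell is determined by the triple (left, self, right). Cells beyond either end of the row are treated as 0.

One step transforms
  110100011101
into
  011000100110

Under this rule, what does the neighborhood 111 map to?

At position 8 the neighborhood is 111; the next row has 0 there.

0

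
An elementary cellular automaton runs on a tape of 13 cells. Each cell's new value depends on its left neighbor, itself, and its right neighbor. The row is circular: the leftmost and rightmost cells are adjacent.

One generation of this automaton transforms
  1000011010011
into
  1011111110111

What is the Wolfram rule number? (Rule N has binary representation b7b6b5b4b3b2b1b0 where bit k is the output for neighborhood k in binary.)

position 12: 111 → 1  (bit 7 = 1)
position 0: 110 → 1  (bit 6 = 1)
position 7: 101 → 1  (bit 5 = 1)
position 1: 100 → 0  (bit 4 = 0)
position 5: 011 → 1  (bit 3 = 1)
position 8: 010 → 1  (bit 2 = 1)
position 4: 001 → 1  (bit 1 = 1)
position 2: 000 → 1  (bit 0 = 1)
bits b7..b0 = 11101111 = 239

239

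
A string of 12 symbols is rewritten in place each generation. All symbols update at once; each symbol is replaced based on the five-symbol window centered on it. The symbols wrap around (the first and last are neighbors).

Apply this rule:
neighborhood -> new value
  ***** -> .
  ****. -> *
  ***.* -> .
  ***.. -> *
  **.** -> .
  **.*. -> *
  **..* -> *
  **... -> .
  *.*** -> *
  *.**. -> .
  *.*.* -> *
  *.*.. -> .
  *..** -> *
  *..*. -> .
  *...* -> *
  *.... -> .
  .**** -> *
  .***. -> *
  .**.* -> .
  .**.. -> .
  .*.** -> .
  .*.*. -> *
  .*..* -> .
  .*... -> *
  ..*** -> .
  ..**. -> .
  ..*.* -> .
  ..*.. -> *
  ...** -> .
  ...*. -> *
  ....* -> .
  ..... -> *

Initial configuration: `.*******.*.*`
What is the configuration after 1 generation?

.**...*.****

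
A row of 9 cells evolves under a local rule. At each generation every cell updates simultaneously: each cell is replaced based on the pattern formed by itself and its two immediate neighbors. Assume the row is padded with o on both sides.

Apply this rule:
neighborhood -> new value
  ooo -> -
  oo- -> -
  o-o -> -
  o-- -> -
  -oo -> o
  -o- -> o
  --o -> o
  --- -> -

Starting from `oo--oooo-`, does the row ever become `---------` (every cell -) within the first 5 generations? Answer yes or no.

no

---oo----
--oo----o
-oo----oo
-o----oo-
-o---oo--
generation 5 is -o---oo--, still not uniform -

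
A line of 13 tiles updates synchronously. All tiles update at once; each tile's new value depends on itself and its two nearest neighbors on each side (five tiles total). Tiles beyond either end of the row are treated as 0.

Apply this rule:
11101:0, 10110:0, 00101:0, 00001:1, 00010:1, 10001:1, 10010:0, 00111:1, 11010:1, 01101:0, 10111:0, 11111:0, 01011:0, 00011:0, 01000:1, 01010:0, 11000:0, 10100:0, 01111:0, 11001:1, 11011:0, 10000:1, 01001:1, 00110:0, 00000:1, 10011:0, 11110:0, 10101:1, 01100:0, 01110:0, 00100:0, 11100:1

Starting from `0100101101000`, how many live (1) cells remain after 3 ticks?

1010000010111
0001111100001
1101000101110
count of 1: 7

7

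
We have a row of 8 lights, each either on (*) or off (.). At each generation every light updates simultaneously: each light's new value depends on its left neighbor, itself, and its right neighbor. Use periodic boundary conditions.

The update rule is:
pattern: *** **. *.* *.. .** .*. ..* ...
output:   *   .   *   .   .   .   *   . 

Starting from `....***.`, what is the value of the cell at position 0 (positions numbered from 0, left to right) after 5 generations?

generation 1: ...*.*..
generation 2: ..*.*...
generation 3: .*.*....
generation 4: *.*.....
generation 5: .*.....*
position 0 holds .

.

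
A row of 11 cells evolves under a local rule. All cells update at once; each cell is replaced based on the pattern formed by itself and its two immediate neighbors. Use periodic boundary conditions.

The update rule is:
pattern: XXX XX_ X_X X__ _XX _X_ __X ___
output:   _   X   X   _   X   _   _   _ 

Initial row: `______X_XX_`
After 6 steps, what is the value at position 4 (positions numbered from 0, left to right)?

_______XXX_
_______X_X_
________X__
___________
___________  (fixed point — unchanged through step 6)
position 4 holds _

_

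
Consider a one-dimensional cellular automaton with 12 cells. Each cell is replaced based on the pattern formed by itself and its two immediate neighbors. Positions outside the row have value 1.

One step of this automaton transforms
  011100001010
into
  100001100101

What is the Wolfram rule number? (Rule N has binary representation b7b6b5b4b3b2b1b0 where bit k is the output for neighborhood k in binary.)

33

position 2: 111 → 0  (bit 7 = 0)
position 3: 110 → 0  (bit 6 = 0)
position 0: 101 → 1  (bit 5 = 1)
position 4: 100 → 0  (bit 4 = 0)
position 1: 011 → 0  (bit 3 = 0)
position 8: 010 → 0  (bit 2 = 0)
position 7: 001 → 0  (bit 1 = 0)
position 5: 000 → 1  (bit 0 = 1)
bits b7..b0 = 00100001 = 33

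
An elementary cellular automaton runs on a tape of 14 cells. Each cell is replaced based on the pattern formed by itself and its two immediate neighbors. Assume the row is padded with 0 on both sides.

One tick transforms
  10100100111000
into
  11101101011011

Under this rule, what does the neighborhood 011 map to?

At position 8 the neighborhood is 011; the next row has 0 there.

0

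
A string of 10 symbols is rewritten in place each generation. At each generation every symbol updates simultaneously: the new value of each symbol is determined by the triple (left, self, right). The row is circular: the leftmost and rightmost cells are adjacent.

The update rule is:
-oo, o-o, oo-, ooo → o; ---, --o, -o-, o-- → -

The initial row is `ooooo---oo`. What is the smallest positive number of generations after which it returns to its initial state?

ooooo---oo

1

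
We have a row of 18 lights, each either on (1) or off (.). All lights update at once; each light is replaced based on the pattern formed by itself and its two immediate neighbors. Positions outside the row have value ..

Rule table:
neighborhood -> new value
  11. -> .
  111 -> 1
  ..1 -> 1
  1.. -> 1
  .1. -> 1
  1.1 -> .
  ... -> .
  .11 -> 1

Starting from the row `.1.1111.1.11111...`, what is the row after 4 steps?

111.111.111..11..1

11.111..1.1111.1..
1..11.111.111..11.
1111..11..11.111.1
111.111.111..11..1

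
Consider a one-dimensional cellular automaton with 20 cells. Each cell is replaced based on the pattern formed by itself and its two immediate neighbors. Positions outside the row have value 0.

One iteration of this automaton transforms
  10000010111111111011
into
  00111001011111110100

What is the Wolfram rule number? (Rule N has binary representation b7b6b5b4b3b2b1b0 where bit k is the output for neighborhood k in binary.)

position 9: 111 → 1  (bit 7 = 1)
position 16: 110 → 0  (bit 6 = 0)
position 7: 101 → 1  (bit 5 = 1)
position 1: 100 → 0  (bit 4 = 0)
position 8: 011 → 0  (bit 3 = 0)
position 0: 010 → 0  (bit 2 = 0)
position 5: 001 → 0  (bit 1 = 0)
position 2: 000 → 1  (bit 0 = 1)
bits b7..b0 = 10100001 = 161

161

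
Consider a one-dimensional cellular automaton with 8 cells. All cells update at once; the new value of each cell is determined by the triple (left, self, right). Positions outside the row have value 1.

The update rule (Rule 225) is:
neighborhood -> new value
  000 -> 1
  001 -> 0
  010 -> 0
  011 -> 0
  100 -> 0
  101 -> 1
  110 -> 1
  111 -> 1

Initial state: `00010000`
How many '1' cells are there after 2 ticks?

01000110
10010011
count of 1: 4

4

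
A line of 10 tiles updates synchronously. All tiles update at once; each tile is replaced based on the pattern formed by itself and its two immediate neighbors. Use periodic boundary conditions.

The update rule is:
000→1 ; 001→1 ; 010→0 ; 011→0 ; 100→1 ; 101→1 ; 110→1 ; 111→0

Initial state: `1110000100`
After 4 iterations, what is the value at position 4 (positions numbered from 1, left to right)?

0011111011
1100001101
0111110110
1000011011
position 4 holds 0

0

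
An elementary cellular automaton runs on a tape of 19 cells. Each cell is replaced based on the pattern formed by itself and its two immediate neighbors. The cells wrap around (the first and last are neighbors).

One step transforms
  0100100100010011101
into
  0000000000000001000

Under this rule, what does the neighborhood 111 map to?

1

At position 15 the neighborhood is 111; the next row has 1 there.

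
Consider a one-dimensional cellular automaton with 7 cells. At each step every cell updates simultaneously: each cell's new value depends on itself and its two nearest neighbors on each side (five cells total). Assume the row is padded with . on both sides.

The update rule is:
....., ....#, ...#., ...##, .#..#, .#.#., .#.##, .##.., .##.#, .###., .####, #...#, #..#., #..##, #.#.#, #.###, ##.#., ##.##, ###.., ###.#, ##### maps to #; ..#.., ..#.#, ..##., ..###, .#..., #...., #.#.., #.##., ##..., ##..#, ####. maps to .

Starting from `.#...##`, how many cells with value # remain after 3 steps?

#..##.#
.##.##.
#.##.#.
count of #: 4

4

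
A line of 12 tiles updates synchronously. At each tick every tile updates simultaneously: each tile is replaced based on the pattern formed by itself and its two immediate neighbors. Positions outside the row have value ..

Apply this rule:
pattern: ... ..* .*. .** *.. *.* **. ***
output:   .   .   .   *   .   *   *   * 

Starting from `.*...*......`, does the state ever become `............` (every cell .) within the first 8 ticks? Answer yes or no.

yes

............
all cells are . at tick 1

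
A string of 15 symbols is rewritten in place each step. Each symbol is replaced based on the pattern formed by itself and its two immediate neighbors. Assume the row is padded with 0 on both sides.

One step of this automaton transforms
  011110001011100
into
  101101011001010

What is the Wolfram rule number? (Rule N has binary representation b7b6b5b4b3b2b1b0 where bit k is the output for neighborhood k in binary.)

150

position 2: 111 → 1  (bit 7 = 1)
position 4: 110 → 0  (bit 6 = 0)
position 9: 101 → 0  (bit 5 = 0)
position 5: 100 → 1  (bit 4 = 1)
position 1: 011 → 0  (bit 3 = 0)
position 8: 010 → 1  (bit 2 = 1)
position 0: 001 → 1  (bit 1 = 1)
position 6: 000 → 0  (bit 0 = 0)
bits b7..b0 = 10010110 = 150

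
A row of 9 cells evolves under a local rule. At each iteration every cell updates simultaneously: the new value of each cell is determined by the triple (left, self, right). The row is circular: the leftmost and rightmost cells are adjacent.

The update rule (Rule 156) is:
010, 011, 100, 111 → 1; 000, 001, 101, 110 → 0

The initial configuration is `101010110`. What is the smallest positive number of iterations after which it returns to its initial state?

2

101010100
101010110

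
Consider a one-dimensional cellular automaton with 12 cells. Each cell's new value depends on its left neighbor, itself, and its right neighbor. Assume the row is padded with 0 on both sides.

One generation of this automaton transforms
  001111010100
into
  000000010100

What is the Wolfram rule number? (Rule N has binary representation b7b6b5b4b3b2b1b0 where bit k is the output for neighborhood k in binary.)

position 3: 111 → 0  (bit 7 = 0)
position 5: 110 → 0  (bit 6 = 0)
position 6: 101 → 0  (bit 5 = 0)
position 10: 100 → 0  (bit 4 = 0)
position 2: 011 → 0  (bit 3 = 0)
position 7: 010 → 1  (bit 2 = 1)
position 1: 001 → 0  (bit 1 = 0)
position 0: 000 → 0  (bit 0 = 0)
bits b7..b0 = 00000100 = 4

4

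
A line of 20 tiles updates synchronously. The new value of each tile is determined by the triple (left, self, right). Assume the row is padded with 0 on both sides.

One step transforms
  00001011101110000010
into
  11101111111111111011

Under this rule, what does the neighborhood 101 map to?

1

At position 5 the neighborhood is 101; the next row has 1 there.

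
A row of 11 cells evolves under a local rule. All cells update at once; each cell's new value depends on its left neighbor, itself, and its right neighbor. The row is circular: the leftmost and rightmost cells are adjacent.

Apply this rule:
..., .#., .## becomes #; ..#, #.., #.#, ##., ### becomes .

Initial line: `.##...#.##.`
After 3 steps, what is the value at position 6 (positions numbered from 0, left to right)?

#

step 1: .#..#.#.#..
step 2: .#..#.#.#.#
step 3: .#..#.#.#.#
position 6 holds #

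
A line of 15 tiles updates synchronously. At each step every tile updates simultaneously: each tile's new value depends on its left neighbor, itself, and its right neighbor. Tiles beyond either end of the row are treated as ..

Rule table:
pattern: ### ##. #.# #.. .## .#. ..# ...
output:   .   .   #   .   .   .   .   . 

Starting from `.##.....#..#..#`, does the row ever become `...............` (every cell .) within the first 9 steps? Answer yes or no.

yes

...............
all cells are . at step 1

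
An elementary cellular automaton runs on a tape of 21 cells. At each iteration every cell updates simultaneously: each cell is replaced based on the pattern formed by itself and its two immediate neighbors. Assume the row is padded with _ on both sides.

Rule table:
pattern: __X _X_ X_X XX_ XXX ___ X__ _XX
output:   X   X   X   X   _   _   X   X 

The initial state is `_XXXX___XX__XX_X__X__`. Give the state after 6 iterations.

X_XXXXXXXXXX___XX___X

XX__XX_XXXXXXXXXXXXX_
XXXXXXXX___________XX
X______XX_________XXX
XX____XXXX_______XX_X
XXX__XX__XX_____XXXXX
X_XXXXXXXXXX___XX___X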